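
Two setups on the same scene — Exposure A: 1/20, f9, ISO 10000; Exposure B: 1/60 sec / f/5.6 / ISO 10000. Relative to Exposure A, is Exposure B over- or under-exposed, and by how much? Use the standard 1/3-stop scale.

Aperture: f/9 → f/8 → f/7.1 → f/6.3 → f/5.6 — 1 1/3 stops wider (brighter).
Shutter speed: 1/20 → 1/25 → 1/30 → 1/40 → 1/50 → 1/60 — 1 2/3 stops shorter (darker).
ISO: unchanged.
Net: +1 1/3 −1 2/3 = −1/3 stops.

1/3 stop darker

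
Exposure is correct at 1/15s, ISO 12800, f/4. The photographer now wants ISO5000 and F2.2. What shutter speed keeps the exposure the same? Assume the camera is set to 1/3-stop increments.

1/20s

ISO: 12800 → 10000 → 8000 → 6400 → 5000 — 1 1/3 stops dropped (darker).
Aperture: f/4 → f/3.5 → f/3.2 → f/2.8 → f/2.5 → f/2.2 — 1 2/3 stops wider (brighter).
Net change so far: 1/3 stop brighter. Offset with the shutter speed: 1/15 → 1/20.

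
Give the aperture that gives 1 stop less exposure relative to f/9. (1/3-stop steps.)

f/13

Aperture: f/9 → f/10 → f/11 → f/13 — 1 stop smaller aperture (darker).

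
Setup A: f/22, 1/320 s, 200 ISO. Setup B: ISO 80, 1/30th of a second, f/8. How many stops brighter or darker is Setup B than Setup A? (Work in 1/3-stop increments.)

5 stops brighter

Aperture: f/22 → f/20 → f/18 → f/16 → f/14 → f/13 → f/11 → f/10 → f/9 → f/8 — 3 stops larger aperture (brighter).
Shutter speed: 1/320 → 1/250 → 1/200 → 1/160 → 1/125 → 1/100 → 1/80 → 1/60 → 1/50 → 1/40 → 1/30 — 3 1/3 stops slower (brighter).
ISO: 200 → 160 → 125 → 100 → 80 — 1 1/3 stops dropped (darker).
Net: +3 +3 1/3 −1 1/3 = +5 stops.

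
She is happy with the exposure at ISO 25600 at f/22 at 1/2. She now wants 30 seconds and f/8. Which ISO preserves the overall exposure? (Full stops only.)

Shutter speed: 1/2 → 1 → 2 → 4 → 8 → 15 → 30 — 6 stops slower (brighter).
Aperture: f/22 → f/16 → f/11 → f/8 — 3 stops opened up (brighter).
Net change so far: 9 stops brighter. Offset with the ISO: 25600 → 12800 → 6400 → 3200 → 1600 → 800 → 400 → 200 → 100 → 50.

ISO 50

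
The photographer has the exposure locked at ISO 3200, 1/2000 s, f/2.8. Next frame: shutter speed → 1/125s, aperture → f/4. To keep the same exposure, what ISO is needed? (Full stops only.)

ISO 400

Shutter speed: 1/2000 → 1/1000 → 1/500 → 1/250 → 1/125 — 4 stops longer (brighter).
Aperture: f/2.8 → f/4 — 1 stop narrower (darker).
Net change so far: 3 stops brighter. Offset with the ISO: 3200 → 1600 → 800 → 400.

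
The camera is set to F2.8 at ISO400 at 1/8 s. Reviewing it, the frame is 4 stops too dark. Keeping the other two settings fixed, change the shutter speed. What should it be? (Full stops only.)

2 s

Underexposed by 4 stops → need 4 stops brighter.
Shutter speed: 1/8 → 1/4 → 1/2 → 1 → 2.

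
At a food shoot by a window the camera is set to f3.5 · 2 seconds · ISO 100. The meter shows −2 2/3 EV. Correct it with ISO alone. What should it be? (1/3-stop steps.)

ISO 640

Underexposed by 2 2/3 stops → need 2 2/3 stops brighter.
ISO: 100 → 125 → 160 → 200 → 250 → 320 → 400 → 500 → 640.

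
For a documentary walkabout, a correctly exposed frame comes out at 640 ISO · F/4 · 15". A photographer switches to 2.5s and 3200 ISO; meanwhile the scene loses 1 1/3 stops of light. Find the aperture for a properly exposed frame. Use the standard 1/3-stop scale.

Scene light: 1 1/3 stops darker.
Shutter speed: 15 → 13 → 10 → 8 → 6 → 5 → 4 → 3.2 → 2.5 — 2 2/3 stops shorter (darker).
ISO: 640 → 800 → 1000 → 1250 → 1600 → 2000 → 2500 → 3200 — 2 1/3 stops raised (brighter).
Net so far: 1 2/3 stops darker. Aperture: f/4 → f/3.5 → f/3.2 → f/2.8 → f/2.5 → f/2.2.

f/2.2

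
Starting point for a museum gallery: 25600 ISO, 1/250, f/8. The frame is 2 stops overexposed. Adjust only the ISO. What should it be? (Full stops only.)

Overexposed by 2 stops → need 2 stops darker.
ISO: 25600 → 12800 → 6400.

ISO 6400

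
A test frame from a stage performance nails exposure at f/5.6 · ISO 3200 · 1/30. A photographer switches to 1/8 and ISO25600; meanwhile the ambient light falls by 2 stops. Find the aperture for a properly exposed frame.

f/16

Scene light: 2 stops darker.
Shutter speed: 1/30 → 1/15 → 1/8 — 2 stops longer (brighter).
ISO: 3200 → 6400 → 12800 → 25600 — 3 stops raised (brighter).
Net so far: 3 stops brighter. Aperture: f/5.6 → f/8 → f/11 → f/16.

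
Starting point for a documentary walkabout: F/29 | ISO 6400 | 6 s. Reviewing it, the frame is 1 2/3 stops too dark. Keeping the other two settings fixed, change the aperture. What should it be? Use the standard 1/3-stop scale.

Underexposed by 1 2/3 stops → need 1 2/3 stops brighter.
Aperture: f/29 → f/25 → f/22 → f/20 → f/18 → f/16.

f/16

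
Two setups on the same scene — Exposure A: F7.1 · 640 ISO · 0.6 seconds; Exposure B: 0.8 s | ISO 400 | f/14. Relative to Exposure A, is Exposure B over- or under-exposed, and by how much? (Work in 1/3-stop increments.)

2 1/3 stops darker

Aperture: f/7.1 → f/8 → f/9 → f/10 → f/11 → f/13 → f/14 — 2 stops narrower (darker).
Shutter speed: 0.6 → 0.8 — 1/3 stop slower (brighter).
ISO: 640 → 500 → 400 — 2/3 stop lower (darker).
Net: −2 +1/3 −2/3 = −2 1/3 stops.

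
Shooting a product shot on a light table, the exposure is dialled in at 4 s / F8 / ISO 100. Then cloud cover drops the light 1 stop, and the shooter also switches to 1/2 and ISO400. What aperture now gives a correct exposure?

Scene light: 1 stop darker.
Shutter speed: 4 → 2 → 1 → 1/2 — 3 stops shorter (darker).
ISO: 100 → 200 → 400 — 2 stops raised (brighter).
Net so far: 2 stops darker. Aperture: f/8 → f/5.6 → f/4.

f/4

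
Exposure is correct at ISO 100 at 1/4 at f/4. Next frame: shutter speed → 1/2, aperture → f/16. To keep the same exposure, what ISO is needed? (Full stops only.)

Shutter speed: 1/4 → 1/2 — 1 stop slower (brighter).
Aperture: f/4 → f/5.6 → f/8 → f/11 → f/16 — 4 stops narrower (darker).
Net change so far: 3 stops darker. Offset with the ISO: 100 → 200 → 400 → 800.

ISO 800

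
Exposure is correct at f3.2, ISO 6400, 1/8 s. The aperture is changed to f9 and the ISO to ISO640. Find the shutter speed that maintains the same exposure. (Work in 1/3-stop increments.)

Aperture: f/3.2 → f/3.5 → f/4 → f/4.5 → f/5 → f/5.6 → f/6.3 → f/7.1 → f/8 → f/9 — 3 stops stopped down (darker).
ISO: 6400 → 5000 → 4000 → 3200 → 2500 → 2000 → 1600 → 1250 → 1000 → 800 → 640 — 3 1/3 stops lower (darker).
Net change so far: 6 1/3 stops darker. Offset with the shutter speed: 1/8 → 1/6 → 1/5 → 1/4 → 0.3 → 0.4 → 0.5 → 0.6 → 0.8 → 1 → 1.3 → 1.6 → 2 → 2.5 → 3.2 → 4 → 5 → 6 → 8 → 10.

10 s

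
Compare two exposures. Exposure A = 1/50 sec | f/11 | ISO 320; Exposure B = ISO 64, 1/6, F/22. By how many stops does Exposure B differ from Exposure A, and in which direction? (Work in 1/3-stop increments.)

Aperture: f/11 → f/13 → f/14 → f/16 → f/18 → f/20 → f/22 — 2 stops stopped down (darker).
Shutter speed: 1/50 → 1/40 → 1/30 → 1/25 → 1/20 → 1/15 → 1/13 → 1/10 → 1/8 → 1/6 — 3 stops longer (brighter).
ISO: 320 → 250 → 200 → 160 → 125 → 100 → 80 → 64 — 2 1/3 stops lower (darker).
Net: −2 +3 −2 1/3 = −1 1/3 stops.

1 1/3 stops darker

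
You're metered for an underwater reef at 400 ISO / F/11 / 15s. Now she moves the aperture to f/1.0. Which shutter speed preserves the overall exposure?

1/8s

Aperture: f/11 → f/8 → f/5.6 → f/4 → f/2.8 → f/2 → f/1.4 → f/1.0 — 7 stops opened up (brighter).
Need 7 stops darker from the shutter speed: 15 → 8 → 4 → 2 → 1 → 1/2 → 1/4 → 1/8.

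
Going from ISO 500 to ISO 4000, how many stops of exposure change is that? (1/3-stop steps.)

500 → 640 → 800 → 1000 → 1250 → 1600 → 2000 → 2500 → 3200 → 4000 — count the steps: 9 third-stops = 3 stops.

3 stops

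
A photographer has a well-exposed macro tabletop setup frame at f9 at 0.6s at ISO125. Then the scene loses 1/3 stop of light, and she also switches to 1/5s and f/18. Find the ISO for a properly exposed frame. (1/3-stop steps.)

Scene light: 1/3 stop darker.
Shutter speed: 0.6 → 0.5 → 0.4 → 0.3 → 1/4 → 1/5 — 1 2/3 stops shorter (darker).
Aperture: f/9 → f/10 → f/11 → f/13 → f/14 → f/16 → f/18 — 2 stops smaller aperture (darker).
Net so far: 4 stops darker. ISO: 125 → 160 → 200 → 250 → 320 → 400 → 500 → 640 → 800 → 1000 → 1250 → 1600 → 2000.

ISO 2000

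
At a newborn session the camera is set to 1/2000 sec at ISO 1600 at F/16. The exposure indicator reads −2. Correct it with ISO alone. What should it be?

Underexposed by 2 stops → need 2 stops brighter.
ISO: 1600 → 3200 → 6400.

ISO 6400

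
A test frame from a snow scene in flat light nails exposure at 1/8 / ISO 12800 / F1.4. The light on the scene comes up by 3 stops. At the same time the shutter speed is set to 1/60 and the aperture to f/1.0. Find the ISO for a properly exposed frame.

ISO 6400

Scene light: 3 stops brighter.
Shutter speed: 1/8 → 1/15 → 1/30 → 1/60 — 3 stops shorter (darker).
Aperture: f/1.4 → f/1.0 — 1 stop opened up (brighter).
Net so far: 1 stop brighter. ISO: 12800 → 6400.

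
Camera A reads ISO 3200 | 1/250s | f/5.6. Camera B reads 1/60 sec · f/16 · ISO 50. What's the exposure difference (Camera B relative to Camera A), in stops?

Aperture: f/5.6 → f/8 → f/11 → f/16 — 3 stops stopped down (darker).
Shutter speed: 1/250 → 1/125 → 1/60 — 2 stops slower (brighter).
ISO: 3200 → 1600 → 800 → 400 → 200 → 100 → 50 — 6 stops lower (darker).
Net: −3 +2 −6 = −7 stops.

7 stops darker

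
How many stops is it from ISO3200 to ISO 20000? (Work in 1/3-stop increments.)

2 2/3 stops

3200 → 4000 → 5000 → 6400 → 8000 → 10000 → 12800 → 16000 → 20000 — count the steps: 8 third-stops = 2 2/3 stops.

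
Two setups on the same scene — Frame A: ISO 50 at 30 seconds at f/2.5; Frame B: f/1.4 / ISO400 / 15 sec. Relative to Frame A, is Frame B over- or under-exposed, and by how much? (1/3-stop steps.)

Aperture: f/2.5 → f/2.2 → f/2 → f/1.8 → f/1.6 → f/1.4 — 1 2/3 stops wider (brighter).
Shutter speed: 30 → 25 → 20 → 15 — 1 stop faster (darker).
ISO: 50 → 64 → 80 → 100 → 125 → 160 → 200 → 250 → 320 → 400 — 3 stops higher (brighter).
Net: +1 2/3 −1 +3 = +3 2/3 stops.

3 2/3 stops brighter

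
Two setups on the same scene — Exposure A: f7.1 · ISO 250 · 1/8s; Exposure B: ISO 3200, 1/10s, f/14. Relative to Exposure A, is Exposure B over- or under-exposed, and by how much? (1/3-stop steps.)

Aperture: f/7.1 → f/8 → f/9 → f/10 → f/11 → f/13 → f/14 — 2 stops stopped down (darker).
Shutter speed: 1/8 → 1/10 — 1/3 stop faster (darker).
ISO: 250 → 320 → 400 → 500 → 640 → 800 → 1000 → 1250 → 1600 → 2000 → 2500 → 3200 — 3 2/3 stops raised (brighter).
Net: −2 −1/3 +3 2/3 = +1 1/3 stops.

1 1/3 stops brighter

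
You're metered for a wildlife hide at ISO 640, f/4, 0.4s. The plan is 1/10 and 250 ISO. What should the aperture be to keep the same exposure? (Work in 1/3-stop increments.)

f/1.2

Shutter speed: 0.4 → 0.3 → 1/4 → 1/5 → 1/6 → 1/8 → 1/10 — 2 stops shorter (darker).
ISO: 640 → 500 → 400 → 320 → 250 — 1 1/3 stops dropped (darker).
Net change so far: 3 1/3 stops darker. Offset with the aperture: f/4 → f/3.5 → f/3.2 → f/2.8 → f/2.5 → f/2.2 → f/2 → f/1.8 → f/1.6 → f/1.4 → f/1.2.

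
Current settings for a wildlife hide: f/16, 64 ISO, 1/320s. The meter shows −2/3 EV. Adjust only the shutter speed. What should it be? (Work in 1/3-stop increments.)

Underexposed by 2/3 stop → need 2/3 stop brighter.
Shutter speed: 1/320 → 1/250 → 1/200.

1/200s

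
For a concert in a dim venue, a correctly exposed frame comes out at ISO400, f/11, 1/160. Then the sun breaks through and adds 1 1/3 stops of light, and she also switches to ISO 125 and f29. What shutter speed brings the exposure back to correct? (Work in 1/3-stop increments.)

Scene light: 1 1/3 stops brighter.
ISO: 400 → 320 → 250 → 200 → 160 → 125 — 1 2/3 stops lower (darker).
Aperture: f/11 → f/13 → f/14 → f/16 → f/18 → f/20 → f/22 → f/25 → f/29 — 2 2/3 stops smaller aperture (darker).
Net so far: 3 stops darker. Shutter speed: 1/160 → 1/125 → 1/100 → 1/80 → 1/60 → 1/50 → 1/40 → 1/30 → 1/25 → 1/20.

1/20s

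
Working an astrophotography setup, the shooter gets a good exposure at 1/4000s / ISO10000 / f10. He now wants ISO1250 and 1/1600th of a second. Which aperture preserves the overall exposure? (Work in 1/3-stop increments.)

f/5.6

ISO: 10000 → 8000 → 6400 → 5000 → 4000 → 3200 → 2500 → 2000 → 1600 → 1250 — 3 stops lower (darker).
Shutter speed: 1/4000 → 1/3200 → 1/2500 → 1/2000 → 1/1600 — 1 1/3 stops longer (brighter).
Net change so far: 1 2/3 stops darker. Offset with the aperture: f/10 → f/9 → f/8 → f/7.1 → f/6.3 → f/5.6.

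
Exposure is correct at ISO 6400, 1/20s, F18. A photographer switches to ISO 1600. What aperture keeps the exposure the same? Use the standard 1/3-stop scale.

f/9

ISO: 6400 → 5000 → 4000 → 3200 → 2500 → 2000 → 1600 — 2 stops dropped (darker).
Need 2 stops brighter from the aperture: f/18 → f/16 → f/14 → f/13 → f/11 → f/10 → f/9.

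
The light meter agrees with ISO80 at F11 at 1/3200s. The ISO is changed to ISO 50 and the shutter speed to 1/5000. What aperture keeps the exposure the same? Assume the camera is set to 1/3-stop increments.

f/7.1

ISO: 80 → 64 → 50 — 2/3 stop lower (darker).
Shutter speed: 1/3200 → 1/4000 → 1/5000 — 2/3 stop shorter (darker).
Net change so far: 1 1/3 stops darker. Offset with the aperture: f/11 → f/10 → f/9 → f/8 → f/7.1.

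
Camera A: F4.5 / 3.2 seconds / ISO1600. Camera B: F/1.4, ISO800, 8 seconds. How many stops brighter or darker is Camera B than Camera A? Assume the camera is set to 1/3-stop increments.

Aperture: f/4.5 → f/4 → f/3.5 → f/3.2 → f/2.8 → f/2.5 → f/2.2 → f/2 → f/1.8 → f/1.6 → f/1.4 — 3 1/3 stops larger aperture (brighter).
Shutter speed: 3.2 → 4 → 5 → 6 → 8 — 1 1/3 stops longer (brighter).
ISO: 1600 → 1250 → 1000 → 800 — 1 stop dropped (darker).
Net: +3 1/3 +1 1/3 −1 = +3 2/3 stops.

3 2/3 stops brighter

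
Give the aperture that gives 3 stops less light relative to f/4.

f/11

Aperture: f/4 → f/5.6 → f/8 → f/11 — 3 stops smaller aperture (darker).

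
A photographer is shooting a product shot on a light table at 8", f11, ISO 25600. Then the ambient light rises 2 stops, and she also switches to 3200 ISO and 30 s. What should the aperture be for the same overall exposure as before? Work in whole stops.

Scene light: 2 stops brighter.
ISO: 25600 → 12800 → 6400 → 3200 — 3 stops dropped (darker).
Shutter speed: 8 → 15 → 30 — 2 stops slower (brighter).
Net so far: 1 stop brighter. Aperture: f/11 → f/16.

f/16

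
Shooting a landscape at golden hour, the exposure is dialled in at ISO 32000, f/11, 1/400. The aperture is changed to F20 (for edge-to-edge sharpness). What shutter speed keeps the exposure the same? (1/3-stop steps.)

Aperture: f/11 → f/13 → f/14 → f/16 → f/18 → f/20 — 1 2/3 stops stopped down (darker).
Need 1 2/3 stops brighter from the shutter speed: 1/400 → 1/320 → 1/250 → 1/200 → 1/160 → 1/125.

1/125s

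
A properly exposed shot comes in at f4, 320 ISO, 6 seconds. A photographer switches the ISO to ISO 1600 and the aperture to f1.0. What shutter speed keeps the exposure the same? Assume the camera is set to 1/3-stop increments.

ISO: 320 → 400 → 500 → 640 → 800 → 1000 → 1250 → 1600 — 2 1/3 stops raised (brighter).
Aperture: f/4 → f/3.5 → f/3.2 → f/2.8 → f/2.5 → f/2.2 → f/2 → f/1.8 → f/1.6 → f/1.4 → f/1.2 → f/1.1 → f/1.0 — 4 stops opened up (brighter).
Net change so far: 6 1/3 stops brighter. Offset with the shutter speed: 6 → 5 → 4 → 3.2 → 2.5 → 2 → 1.6 → 1.3 → 1 → 0.8 → 0.6 → 0.5 → 0.4 → 0.3 → 1/4 → 1/5 → 1/6 → 1/8 → 1/10 → 1/13.

1/13s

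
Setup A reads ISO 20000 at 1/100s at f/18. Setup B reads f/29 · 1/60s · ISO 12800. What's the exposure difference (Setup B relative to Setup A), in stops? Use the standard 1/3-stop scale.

Aperture: f/18 → f/20 → f/22 → f/25 → f/29 — 1 1/3 stops smaller aperture (darker).
Shutter speed: 1/100 → 1/80 → 1/60 — 2/3 stop slower (brighter).
ISO: 20000 → 16000 → 12800 — 2/3 stop dropped (darker).
Net: −1 1/3 +2/3 −2/3 = −1 1/3 stops.

1 1/3 stops darker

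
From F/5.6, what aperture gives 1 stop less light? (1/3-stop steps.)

f/8

Aperture: f/5.6 → f/6.3 → f/7.1 → f/8 — 1 stop stopped down (darker).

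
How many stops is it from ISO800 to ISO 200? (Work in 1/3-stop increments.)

2 stops

800 → 640 → 500 → 400 → 320 → 250 → 200 — count the steps: 6 third-stops = 2 stops.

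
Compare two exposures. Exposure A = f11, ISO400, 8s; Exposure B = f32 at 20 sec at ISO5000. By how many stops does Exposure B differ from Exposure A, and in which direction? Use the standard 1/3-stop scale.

2 stops brighter

Aperture: f/11 → f/13 → f/14 → f/16 → f/18 → f/20 → f/22 → f/25 → f/29 → f/32 — 3 stops smaller aperture (darker).
Shutter speed: 8 → 10 → 13 → 15 → 20 — 1 1/3 stops slower (brighter).
ISO: 400 → 500 → 640 → 800 → 1000 → 1250 → 1600 → 2000 → 2500 → 3200 → 4000 → 5000 — 3 2/3 stops higher (brighter).
Net: −3 +1 1/3 +3 2/3 = +2 stops.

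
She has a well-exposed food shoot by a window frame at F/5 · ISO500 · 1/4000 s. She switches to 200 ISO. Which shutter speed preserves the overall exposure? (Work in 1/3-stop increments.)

ISO: 500 → 400 → 320 → 250 → 200 — 1 1/3 stops dropped (darker).
Need 1 1/3 stops brighter from the shutter speed: 1/4000 → 1/3200 → 1/2500 → 1/2000 → 1/1600.

1/1600s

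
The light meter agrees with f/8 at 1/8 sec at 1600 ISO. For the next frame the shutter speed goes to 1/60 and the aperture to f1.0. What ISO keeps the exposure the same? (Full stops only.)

ISO 200

Shutter speed: 1/8 → 1/15 → 1/30 → 1/60 — 3 stops shorter (darker).
Aperture: f/8 → f/5.6 → f/4 → f/2.8 → f/2 → f/1.4 → f/1.0 — 6 stops larger aperture (brighter).
Net change so far: 3 stops brighter. Offset with the ISO: 1600 → 800 → 400 → 200.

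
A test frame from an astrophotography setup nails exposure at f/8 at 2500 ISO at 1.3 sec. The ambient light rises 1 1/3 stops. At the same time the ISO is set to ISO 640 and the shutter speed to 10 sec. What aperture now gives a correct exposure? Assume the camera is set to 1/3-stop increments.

f/18

Scene light: 1 1/3 stops brighter.
ISO: 2500 → 2000 → 1600 → 1250 → 1000 → 800 → 640 — 2 stops lower (darker).
Shutter speed: 1.3 → 1.6 → 2 → 2.5 → 3.2 → 4 → 5 → 6 → 8 → 10 — 3 stops longer (brighter).
Net so far: 2 1/3 stops brighter. Aperture: f/8 → f/9 → f/10 → f/11 → f/13 → f/14 → f/16 → f/18.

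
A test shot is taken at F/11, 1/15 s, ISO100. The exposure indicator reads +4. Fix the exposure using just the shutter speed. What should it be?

1/250s

Overexposed by 4 stops → need 4 stops darker.
Shutter speed: 1/15 → 1/30 → 1/60 → 1/125 → 1/250.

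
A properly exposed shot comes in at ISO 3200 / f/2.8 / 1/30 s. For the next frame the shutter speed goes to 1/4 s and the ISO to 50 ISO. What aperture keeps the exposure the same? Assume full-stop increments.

Shutter speed: 1/30 → 1/15 → 1/8 → 1/4 — 3 stops slower (brighter).
ISO: 3200 → 1600 → 800 → 400 → 200 → 100 → 50 — 6 stops dropped (darker).
Net change so far: 3 stops darker. Offset with the aperture: f/2.8 → f/2 → f/1.4 → f/1.0.

f/1.0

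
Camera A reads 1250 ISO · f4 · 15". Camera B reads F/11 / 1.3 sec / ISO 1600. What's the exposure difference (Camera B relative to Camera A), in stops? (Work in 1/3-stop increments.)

Aperture: f/4 → f/4.5 → f/5 → f/5.6 → f/6.3 → f/7.1 → f/8 → f/9 → f/10 → f/11 — 3 stops stopped down (darker).
Shutter speed: 15 → 13 → 10 → 8 → 6 → 5 → 4 → 3.2 → 2.5 → 2 → 1.6 → 1.3 — 3 2/3 stops shorter (darker).
ISO: 1250 → 1600 — 1/3 stop higher (brighter).
Net: −3 −3 2/3 +1/3 = −6 1/3 stops.

6 1/3 stops darker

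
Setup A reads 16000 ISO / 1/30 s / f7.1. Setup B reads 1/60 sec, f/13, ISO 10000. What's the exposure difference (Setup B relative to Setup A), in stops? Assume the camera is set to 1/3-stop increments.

Aperture: f/7.1 → f/8 → f/9 → f/10 → f/11 → f/13 — 1 2/3 stops narrower (darker).
Shutter speed: 1/30 → 1/40 → 1/50 → 1/60 — 1 stop shorter (darker).
ISO: 16000 → 12800 → 10000 — 2/3 stop dropped (darker).
Net: −1 2/3 −1 −2/3 = −3 1/3 stops.

3 1/3 stops darker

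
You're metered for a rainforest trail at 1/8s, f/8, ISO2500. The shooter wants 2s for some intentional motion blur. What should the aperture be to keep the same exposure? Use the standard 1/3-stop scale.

f/32

Shutter speed: 1/8 → 1/6 → 1/5 → 1/4 → 0.3 → 0.4 → 0.5 → 0.6 → 0.8 → 1 → 1.3 → 1.6 → 2 — 4 stops longer (brighter).
Need 4 stops darker from the aperture: f/8 → f/9 → f/10 → f/11 → f/13 → f/14 → f/16 → f/18 → f/20 → f/22 → f/25 → f/29 → f/32.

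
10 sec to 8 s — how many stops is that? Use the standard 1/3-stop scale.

10 → 8 — count the steps: 1 third-stops = 1/3 stop.

1/3 stop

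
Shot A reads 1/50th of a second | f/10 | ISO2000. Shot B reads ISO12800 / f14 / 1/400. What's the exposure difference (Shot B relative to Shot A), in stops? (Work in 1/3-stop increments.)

1 1/3 stops darker

Aperture: f/10 → f/11 → f/13 → f/14 — 1 stop stopped down (darker).
Shutter speed: 1/50 → 1/60 → 1/80 → 1/100 → 1/125 → 1/160 → 1/200 → 1/250 → 1/320 → 1/400 — 3 stops shorter (darker).
ISO: 2000 → 2500 → 3200 → 4000 → 5000 → 6400 → 8000 → 10000 → 12800 — 2 2/3 stops higher (brighter).
Net: −1 −3 +2 2/3 = −1 1/3 stops.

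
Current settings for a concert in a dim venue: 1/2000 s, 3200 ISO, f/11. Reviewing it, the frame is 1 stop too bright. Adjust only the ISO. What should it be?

ISO 1600

Overexposed by 1 stop → need 1 stop darker.
ISO: 3200 → 1600.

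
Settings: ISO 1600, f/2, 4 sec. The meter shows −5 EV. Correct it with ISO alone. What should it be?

ISO 51200

Underexposed by 5 stops → need 5 stops brighter.
ISO: 1600 → 3200 → 6400 → 12800 → 25600 → 51200.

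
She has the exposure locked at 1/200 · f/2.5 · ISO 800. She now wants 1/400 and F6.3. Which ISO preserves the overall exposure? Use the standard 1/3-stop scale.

Shutter speed: 1/200 → 1/250 → 1/320 → 1/400 — 1 stop faster (darker).
Aperture: f/2.5 → f/2.8 → f/3.2 → f/3.5 → f/4 → f/4.5 → f/5 → f/5.6 → f/6.3 — 2 2/3 stops narrower (darker).
Net change so far: 3 2/3 stops darker. Offset with the ISO: 800 → 1000 → 1250 → 1600 → 2000 → 2500 → 3200 → 4000 → 5000 → 6400 → 8000 → 10000.

ISO 10000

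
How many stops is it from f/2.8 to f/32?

f/2.8 → f/4 → f/5.6 → f/8 → f/11 → f/16 → f/22 → f/32 — count the steps: 7 stops.

7 stops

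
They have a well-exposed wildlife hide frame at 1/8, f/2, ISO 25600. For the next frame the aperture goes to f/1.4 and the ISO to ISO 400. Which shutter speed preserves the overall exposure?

Aperture: f/2 → f/1.4 — 1 stop opened up (brighter).
ISO: 25600 → 12800 → 6400 → 3200 → 1600 → 800 → 400 — 6 stops lower (darker).
Net change so far: 5 stops darker. Offset with the shutter speed: 1/8 → 1/4 → 1/2 → 1 → 2 → 4.

4 s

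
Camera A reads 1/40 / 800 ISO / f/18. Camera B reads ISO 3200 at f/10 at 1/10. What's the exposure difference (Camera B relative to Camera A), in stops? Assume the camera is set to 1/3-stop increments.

5 2/3 stops brighter

Aperture: f/18 → f/16 → f/14 → f/13 → f/11 → f/10 — 1 2/3 stops larger aperture (brighter).
Shutter speed: 1/40 → 1/30 → 1/25 → 1/20 → 1/15 → 1/13 → 1/10 — 2 stops longer (brighter).
ISO: 800 → 1000 → 1250 → 1600 → 2000 → 2500 → 3200 — 2 stops higher (brighter).
Net: +1 2/3 +2 +2 = +5 2/3 stops.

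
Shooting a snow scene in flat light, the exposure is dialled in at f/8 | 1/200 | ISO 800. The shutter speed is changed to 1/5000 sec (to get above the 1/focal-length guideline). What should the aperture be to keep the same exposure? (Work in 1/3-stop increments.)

f/1.6

Shutter speed: 1/200 → 1/250 → 1/320 → 1/400 → 1/500 → 1/640 → 1/800 → 1/1000 → 1/1250 → 1/1600 → 1/2000 → 1/2500 → 1/3200 → 1/4000 → 1/5000 — 4 2/3 stops shorter (darker).
Need 4 2/3 stops brighter from the aperture: f/8 → f/7.1 → f/6.3 → f/5.6 → f/5 → f/4.5 → f/4 → f/3.5 → f/3.2 → f/2.8 → f/2.5 → f/2.2 → f/2 → f/1.8 → f/1.6.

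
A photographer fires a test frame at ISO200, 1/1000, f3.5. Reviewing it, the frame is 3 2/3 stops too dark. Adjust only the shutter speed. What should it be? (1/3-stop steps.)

Underexposed by 3 2/3 stops → need 3 2/3 stops brighter.
Shutter speed: 1/1000 → 1/800 → 1/640 → 1/500 → 1/400 → 1/320 → 1/250 → 1/200 → 1/160 → 1/125 → 1/100 → 1/80.

1/80s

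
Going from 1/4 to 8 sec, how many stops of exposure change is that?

5 stops

1/4 → 1/2 → 1 → 2 → 4 → 8 — count the steps: 5 stops.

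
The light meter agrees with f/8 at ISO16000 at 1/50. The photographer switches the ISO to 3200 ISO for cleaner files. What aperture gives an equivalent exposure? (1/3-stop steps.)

ISO: 16000 → 12800 → 10000 → 8000 → 6400 → 5000 → 4000 → 3200 — 2 1/3 stops dropped (darker).
Need 2 1/3 stops brighter from the aperture: f/8 → f/7.1 → f/6.3 → f/5.6 → f/5 → f/4.5 → f/4 → f/3.5.

f/3.5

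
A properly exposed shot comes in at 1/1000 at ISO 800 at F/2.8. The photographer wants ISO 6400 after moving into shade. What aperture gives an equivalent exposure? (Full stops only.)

f/8

ISO: 800 → 1600 → 3200 → 6400 — 3 stops higher (brighter).
Need 3 stops darker from the aperture: f/2.8 → f/4 → f/5.6 → f/8.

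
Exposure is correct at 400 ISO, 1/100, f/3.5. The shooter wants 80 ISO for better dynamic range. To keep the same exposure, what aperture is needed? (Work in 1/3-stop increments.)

ISO: 400 → 320 → 250 → 200 → 160 → 125 → 100 → 80 — 2 1/3 stops lower (darker).
Need 2 1/3 stops brighter from the aperture: f/3.5 → f/3.2 → f/2.8 → f/2.5 → f/2.2 → f/2 → f/1.8 → f/1.6.

f/1.6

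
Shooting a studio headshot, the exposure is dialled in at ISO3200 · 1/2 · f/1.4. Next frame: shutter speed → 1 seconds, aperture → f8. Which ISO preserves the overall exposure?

Shutter speed: 1/2 → 1 — 1 stop longer (brighter).
Aperture: f/1.4 → f/2 → f/2.8 → f/4 → f/5.6 → f/8 — 5 stops stopped down (darker).
Net change so far: 4 stops darker. Offset with the ISO: 3200 → 6400 → 12800 → 25600 → 51200.

ISO 51200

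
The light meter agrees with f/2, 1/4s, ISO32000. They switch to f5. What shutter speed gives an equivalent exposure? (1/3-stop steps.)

1.6 s

Aperture: f/2 → f/2.2 → f/2.5 → f/2.8 → f/3.2 → f/3.5 → f/4 → f/4.5 → f/5 — 2 2/3 stops smaller aperture (darker).
Need 2 2/3 stops brighter from the shutter speed: 1/4 → 0.3 → 0.4 → 0.5 → 0.6 → 0.8 → 1 → 1.3 → 1.6.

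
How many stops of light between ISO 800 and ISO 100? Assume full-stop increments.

3 stops

800 → 400 → 200 → 100 — count the steps: 3 stops.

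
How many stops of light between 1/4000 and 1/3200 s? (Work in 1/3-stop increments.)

1/3 stop

1/4000 → 1/3200 — count the steps: 1 third-stops = 1/3 stop.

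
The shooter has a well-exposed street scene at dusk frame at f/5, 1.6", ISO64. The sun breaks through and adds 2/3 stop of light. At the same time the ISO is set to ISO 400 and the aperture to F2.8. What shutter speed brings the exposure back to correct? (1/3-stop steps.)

1/20s

Scene light: 2/3 stop brighter.
ISO: 64 → 80 → 100 → 125 → 160 → 200 → 250 → 320 → 400 — 2 2/3 stops higher (brighter).
Aperture: f/5 → f/4.5 → f/4 → f/3.5 → f/3.2 → f/2.8 — 1 2/3 stops larger aperture (brighter).
Net so far: 5 stops brighter. Shutter speed: 1.6 → 1.3 → 1 → 0.8 → 0.6 → 0.5 → 0.4 → 0.3 → 1/4 → 1/5 → 1/6 → 1/8 → 1/10 → 1/13 → 1/15 → 1/20.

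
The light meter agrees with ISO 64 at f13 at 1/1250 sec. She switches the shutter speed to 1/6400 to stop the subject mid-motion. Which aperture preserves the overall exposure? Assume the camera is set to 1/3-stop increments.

Shutter speed: 1/1250 → 1/1600 → 1/2000 → 1/2500 → 1/3200 → 1/4000 → 1/5000 → 1/6400 — 2 1/3 stops shorter (darker).
Need 2 1/3 stops brighter from the aperture: f/13 → f/11 → f/10 → f/9 → f/8 → f/7.1 → f/6.3 → f/5.6.

f/5.6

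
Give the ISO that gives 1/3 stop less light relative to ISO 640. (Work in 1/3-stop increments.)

ISO: 640 → 500 — 1/3 stop dropped (darker).

ISO 500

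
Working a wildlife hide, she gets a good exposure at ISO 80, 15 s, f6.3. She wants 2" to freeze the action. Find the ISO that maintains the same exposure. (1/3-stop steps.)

ISO 640

Shutter speed: 15 → 13 → 10 → 8 → 6 → 5 → 4 → 3.2 → 2.5 → 2 — 3 stops shorter (darker).
Need 3 stops brighter from the ISO: 80 → 100 → 125 → 160 → 200 → 250 → 320 → 400 → 500 → 640.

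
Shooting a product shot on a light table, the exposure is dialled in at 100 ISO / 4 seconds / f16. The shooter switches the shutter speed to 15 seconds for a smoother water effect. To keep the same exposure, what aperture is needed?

Shutter speed: 4 → 8 → 15 — 2 stops slower (brighter).
Need 2 stops darker from the aperture: f/16 → f/22 → f/32.

f/32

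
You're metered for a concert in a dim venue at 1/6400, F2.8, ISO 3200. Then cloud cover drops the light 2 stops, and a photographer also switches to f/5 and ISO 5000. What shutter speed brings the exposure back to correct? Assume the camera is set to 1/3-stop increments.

1/800s

Scene light: 2 stops darker.
Aperture: f/2.8 → f/3.2 → f/3.5 → f/4 → f/4.5 → f/5 — 1 2/3 stops smaller aperture (darker).
ISO: 3200 → 4000 → 5000 — 2/3 stop higher (brighter).
Net so far: 3 stops darker. Shutter speed: 1/6400 → 1/5000 → 1/4000 → 1/3200 → 1/2500 → 1/2000 → 1/1600 → 1/1250 → 1/1000 → 1/800.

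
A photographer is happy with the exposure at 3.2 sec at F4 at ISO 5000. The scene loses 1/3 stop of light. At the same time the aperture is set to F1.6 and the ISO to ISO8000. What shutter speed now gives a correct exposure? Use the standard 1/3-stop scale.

Scene light: 1/3 stop darker.
Aperture: f/4 → f/3.5 → f/3.2 → f/2.8 → f/2.5 → f/2.2 → f/2 → f/1.8 → f/1.6 — 2 2/3 stops larger aperture (brighter).
ISO: 5000 → 6400 → 8000 — 2/3 stop higher (brighter).
Net so far: 3 stops brighter. Shutter speed: 3.2 → 2.5 → 2 → 1.6 → 1.3 → 1 → 0.8 → 0.6 → 0.5 → 0.4.

0.4 s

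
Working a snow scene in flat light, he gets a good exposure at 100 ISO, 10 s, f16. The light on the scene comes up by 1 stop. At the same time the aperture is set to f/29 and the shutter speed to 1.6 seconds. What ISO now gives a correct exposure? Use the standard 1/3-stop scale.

ISO 1000

Scene light: 1 stop brighter.
Aperture: f/16 → f/18 → f/20 → f/22 → f/25 → f/29 — 1 2/3 stops smaller aperture (darker).
Shutter speed: 10 → 8 → 6 → 5 → 4 → 3.2 → 2.5 → 2 → 1.6 — 2 2/3 stops faster (darker).
Net so far: 3 1/3 stops darker. ISO: 100 → 125 → 160 → 200 → 250 → 320 → 400 → 500 → 640 → 800 → 1000.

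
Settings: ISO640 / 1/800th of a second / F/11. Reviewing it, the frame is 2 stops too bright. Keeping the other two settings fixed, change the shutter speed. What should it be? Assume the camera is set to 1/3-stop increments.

Overexposed by 2 stops → need 2 stops darker.
Shutter speed: 1/800 → 1/1000 → 1/1250 → 1/1600 → 1/2000 → 1/2500 → 1/3200.

1/3200s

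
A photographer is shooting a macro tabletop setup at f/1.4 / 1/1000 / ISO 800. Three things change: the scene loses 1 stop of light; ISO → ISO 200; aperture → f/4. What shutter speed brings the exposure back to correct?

1/15s

Scene light: 1 stop darker.
ISO: 800 → 400 → 200 — 2 stops dropped (darker).
Aperture: f/1.4 → f/2 → f/2.8 → f/4 — 3 stops narrower (darker).
Net so far: 6 stops darker. Shutter speed: 1/1000 → 1/500 → 1/250 → 1/125 → 1/60 → 1/30 → 1/15.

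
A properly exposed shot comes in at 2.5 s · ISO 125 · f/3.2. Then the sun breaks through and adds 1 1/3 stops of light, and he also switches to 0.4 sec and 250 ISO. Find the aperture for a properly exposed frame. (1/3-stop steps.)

Scene light: 1 1/3 stops brighter.
Shutter speed: 2.5 → 2 → 1.6 → 1.3 → 1 → 0.8 → 0.6 → 0.5 → 0.4 — 2 2/3 stops shorter (darker).
ISO: 125 → 160 → 200 → 250 — 1 stop higher (brighter).
Net so far: 1/3 stop darker. Aperture: f/3.2 → f/2.8.

f/2.8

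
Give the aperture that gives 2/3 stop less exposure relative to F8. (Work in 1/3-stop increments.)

Aperture: f/8 → f/9 → f/10 — 2/3 stop smaller aperture (darker).

f/10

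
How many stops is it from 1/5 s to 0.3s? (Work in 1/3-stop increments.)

1/5 → 1/4 → 0.3 — count the steps: 2 third-stops = 2/3 stop.

2/3 stop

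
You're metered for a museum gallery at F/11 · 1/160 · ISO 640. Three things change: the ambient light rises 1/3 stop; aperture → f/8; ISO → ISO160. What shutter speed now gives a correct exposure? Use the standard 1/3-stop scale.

1/100s

Scene light: 1/3 stop brighter.
Aperture: f/11 → f/10 → f/9 → f/8 — 1 stop opened up (brighter).
ISO: 640 → 500 → 400 → 320 → 250 → 200 → 160 — 2 stops dropped (darker).
Net so far: 2/3 stop darker. Shutter speed: 1/160 → 1/125 → 1/100.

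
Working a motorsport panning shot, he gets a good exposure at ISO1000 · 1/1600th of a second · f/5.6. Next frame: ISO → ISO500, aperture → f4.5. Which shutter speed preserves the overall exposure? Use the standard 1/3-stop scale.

ISO: 1000 → 800 → 640 → 500 — 1 stop lower (darker).
Aperture: f/5.6 → f/5 → f/4.5 — 2/3 stop wider (brighter).
Net change so far: 1/3 stop darker. Offset with the shutter speed: 1/1600 → 1/1250.

1/1250s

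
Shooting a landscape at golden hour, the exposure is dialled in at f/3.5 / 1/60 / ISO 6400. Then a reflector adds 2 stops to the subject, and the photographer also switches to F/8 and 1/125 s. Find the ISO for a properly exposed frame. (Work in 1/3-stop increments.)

ISO 16000

Scene light: 2 stops brighter.
Aperture: f/3.5 → f/4 → f/4.5 → f/5 → f/5.6 → f/6.3 → f/7.1 → f/8 — 2 1/3 stops stopped down (darker).
Shutter speed: 1/60 → 1/80 → 1/100 → 1/125 — 1 stop faster (darker).
Net so far: 1 1/3 stops darker. ISO: 6400 → 8000 → 10000 → 12800 → 16000.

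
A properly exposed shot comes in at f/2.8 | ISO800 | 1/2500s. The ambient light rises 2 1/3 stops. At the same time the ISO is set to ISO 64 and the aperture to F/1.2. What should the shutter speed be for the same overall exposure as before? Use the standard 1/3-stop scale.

1/5000s

Scene light: 2 1/3 stops brighter.
ISO: 800 → 640 → 500 → 400 → 320 → 250 → 200 → 160 → 125 → 100 → 80 → 64 — 3 2/3 stops lower (darker).
Aperture: f/2.8 → f/2.5 → f/2.2 → f/2 → f/1.8 → f/1.6 → f/1.4 → f/1.2 — 2 1/3 stops wider (brighter).
Net so far: 1 stop brighter. Shutter speed: 1/2500 → 1/3200 → 1/4000 → 1/5000.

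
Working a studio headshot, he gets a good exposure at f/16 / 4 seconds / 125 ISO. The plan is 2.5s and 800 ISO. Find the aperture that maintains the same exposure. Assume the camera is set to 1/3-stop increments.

f/32

Shutter speed: 4 → 3.2 → 2.5 — 2/3 stop faster (darker).
ISO: 125 → 160 → 200 → 250 → 320 → 400 → 500 → 640 → 800 — 2 2/3 stops raised (brighter).
Net change so far: 2 stops brighter. Offset with the aperture: f/16 → f/18 → f/20 → f/22 → f/25 → f/29 → f/32.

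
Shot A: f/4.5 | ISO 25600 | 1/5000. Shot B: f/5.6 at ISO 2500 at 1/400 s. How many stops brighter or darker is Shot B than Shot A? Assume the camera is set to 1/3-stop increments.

1/3 stop darker

Aperture: f/4.5 → f/5 → f/5.6 — 2/3 stop narrower (darker).
Shutter speed: 1/5000 → 1/4000 → 1/3200 → 1/2500 → 1/2000 → 1/1600 → 1/1250 → 1/1000 → 1/800 → 1/640 → 1/500 → 1/400 — 3 2/3 stops longer (brighter).
ISO: 25600 → 20000 → 16000 → 12800 → 10000 → 8000 → 6400 → 5000 → 4000 → 3200 → 2500 — 3 1/3 stops dropped (darker).
Net: −2/3 +3 2/3 −3 1/3 = −1/3 stops.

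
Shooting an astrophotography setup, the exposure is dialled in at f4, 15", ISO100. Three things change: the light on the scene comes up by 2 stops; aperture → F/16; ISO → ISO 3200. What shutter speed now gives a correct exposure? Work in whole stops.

2 s

Scene light: 2 stops brighter.
Aperture: f/4 → f/5.6 → f/8 → f/11 → f/16 — 4 stops narrower (darker).
ISO: 100 → 200 → 400 → 800 → 1600 → 3200 — 5 stops higher (brighter).
Net so far: 3 stops brighter. Shutter speed: 15 → 8 → 4 → 2.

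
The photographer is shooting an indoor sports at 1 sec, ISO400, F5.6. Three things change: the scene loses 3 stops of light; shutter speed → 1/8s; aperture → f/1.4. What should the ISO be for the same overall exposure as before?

Scene light: 3 stops darker.
Shutter speed: 1 → 1/2 → 1/4 → 1/8 — 3 stops faster (darker).
Aperture: f/5.6 → f/4 → f/2.8 → f/2 → f/1.4 — 4 stops opened up (brighter).
Net so far: 2 stops darker. ISO: 400 → 800 → 1600.

ISO 1600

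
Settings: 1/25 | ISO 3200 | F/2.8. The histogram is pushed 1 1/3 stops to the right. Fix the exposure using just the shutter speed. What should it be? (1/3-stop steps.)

1/60s

Overexposed by 1 1/3 stops → need 1 1/3 stops darker.
Shutter speed: 1/25 → 1/30 → 1/40 → 1/50 → 1/60.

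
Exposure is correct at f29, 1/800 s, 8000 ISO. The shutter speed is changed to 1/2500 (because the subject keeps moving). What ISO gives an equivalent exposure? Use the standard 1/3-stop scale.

ISO 25600

Shutter speed: 1/800 → 1/1000 → 1/1250 → 1/1600 → 1/2000 → 1/2500 — 1 2/3 stops faster (darker).
Need 1 2/3 stops brighter from the ISO: 8000 → 10000 → 12800 → 16000 → 20000 → 25600.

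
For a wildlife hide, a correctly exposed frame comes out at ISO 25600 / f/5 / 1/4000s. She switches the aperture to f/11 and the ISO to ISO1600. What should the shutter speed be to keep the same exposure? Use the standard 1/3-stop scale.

Aperture: f/5 → f/5.6 → f/6.3 → f/7.1 → f/8 → f/9 → f/10 → f/11 — 2 1/3 stops narrower (darker).
ISO: 25600 → 20000 → 16000 → 12800 → 10000 → 8000 → 6400 → 5000 → 4000 → 3200 → 2500 → 2000 → 1600 — 4 stops lower (darker).
Net change so far: 6 1/3 stops darker. Offset with the shutter speed: 1/4000 → 1/3200 → 1/2500 → 1/2000 → 1/1600 → 1/1250 → 1/1000 → 1/800 → 1/640 → 1/500 → 1/400 → 1/320 → 1/250 → 1/200 → 1/160 → 1/125 → 1/100 → 1/80 → 1/60 → 1/50.

1/50s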